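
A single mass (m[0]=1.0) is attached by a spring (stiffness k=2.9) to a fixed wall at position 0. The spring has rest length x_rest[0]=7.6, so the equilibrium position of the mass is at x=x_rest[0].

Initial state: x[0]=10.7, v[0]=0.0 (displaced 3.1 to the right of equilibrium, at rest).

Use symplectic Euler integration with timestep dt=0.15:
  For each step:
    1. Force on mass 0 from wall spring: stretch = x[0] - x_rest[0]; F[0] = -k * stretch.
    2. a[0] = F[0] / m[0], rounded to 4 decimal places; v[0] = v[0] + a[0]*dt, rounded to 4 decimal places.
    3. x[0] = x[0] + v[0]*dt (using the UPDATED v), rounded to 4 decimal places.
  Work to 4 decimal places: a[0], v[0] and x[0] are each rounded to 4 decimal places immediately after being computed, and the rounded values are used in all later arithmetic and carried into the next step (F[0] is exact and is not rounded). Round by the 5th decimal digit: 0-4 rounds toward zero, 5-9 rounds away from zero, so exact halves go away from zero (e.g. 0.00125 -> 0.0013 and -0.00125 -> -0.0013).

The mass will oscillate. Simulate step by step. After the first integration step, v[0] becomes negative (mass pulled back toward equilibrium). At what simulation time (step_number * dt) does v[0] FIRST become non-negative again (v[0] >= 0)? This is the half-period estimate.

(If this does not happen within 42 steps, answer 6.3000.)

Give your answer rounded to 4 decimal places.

Step 0: x=[10.7000] v=[0.0000]
Step 1: x=[10.4977] v=[-1.3485]
Step 2: x=[10.1064] v=[-2.6090]
Step 3: x=[9.5515] v=[-3.6993]
Step 4: x=[8.8693] v=[-4.5482]
Step 5: x=[8.1042] v=[-5.1004]
Step 6: x=[7.3062] v=[-5.3197]
Step 7: x=[6.5274] v=[-5.1919]
Step 8: x=[5.8186] v=[-4.7253]
Step 9: x=[5.2260] v=[-3.9504]
Step 10: x=[4.7883] v=[-2.9177]
Step 11: x=[4.5341] v=[-1.6946]
Step 12: x=[4.4800] v=[-0.3609]
Step 13: x=[4.6294] v=[0.9963]
First v>=0 after going negative at step 13, time=1.9500

Answer: 1.9500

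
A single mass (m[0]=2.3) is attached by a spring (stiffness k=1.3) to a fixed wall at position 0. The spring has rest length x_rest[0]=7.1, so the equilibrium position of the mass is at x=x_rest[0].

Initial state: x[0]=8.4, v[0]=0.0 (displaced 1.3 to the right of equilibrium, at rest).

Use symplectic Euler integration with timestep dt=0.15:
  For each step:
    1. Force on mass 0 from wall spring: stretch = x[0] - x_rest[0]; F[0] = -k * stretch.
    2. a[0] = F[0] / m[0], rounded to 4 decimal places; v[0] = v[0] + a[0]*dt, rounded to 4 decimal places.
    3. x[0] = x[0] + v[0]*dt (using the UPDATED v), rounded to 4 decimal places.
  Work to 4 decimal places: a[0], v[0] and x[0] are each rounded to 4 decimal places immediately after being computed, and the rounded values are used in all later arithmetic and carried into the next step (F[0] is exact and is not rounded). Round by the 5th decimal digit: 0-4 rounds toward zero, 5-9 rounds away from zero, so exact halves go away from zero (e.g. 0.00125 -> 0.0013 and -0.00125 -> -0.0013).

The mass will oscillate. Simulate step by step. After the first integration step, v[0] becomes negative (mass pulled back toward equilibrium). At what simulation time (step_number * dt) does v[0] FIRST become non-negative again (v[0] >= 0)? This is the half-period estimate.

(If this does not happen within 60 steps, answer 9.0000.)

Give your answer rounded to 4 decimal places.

Answer: 4.2000

Derivation:
Step 0: x=[8.4000] v=[0.0000]
Step 1: x=[8.3835] v=[-0.1102]
Step 2: x=[8.3507] v=[-0.2190]
Step 3: x=[8.3020] v=[-0.3250]
Step 4: x=[8.2380] v=[-0.4269]
Step 5: x=[8.1595] v=[-0.5234]
Step 6: x=[8.0675] v=[-0.6132]
Step 7: x=[7.9632] v=[-0.6952]
Step 8: x=[7.8479] v=[-0.7684]
Step 9: x=[7.7231] v=[-0.8318]
Step 10: x=[7.5904] v=[-0.8846]
Step 11: x=[7.4515] v=[-0.9262]
Step 12: x=[7.3081] v=[-0.9560]
Step 13: x=[7.1621] v=[-0.9736]
Step 14: x=[7.0153] v=[-0.9789]
Step 15: x=[6.8695] v=[-0.9717]
Step 16: x=[6.7267] v=[-0.9522]
Step 17: x=[6.5886] v=[-0.9206]
Step 18: x=[6.4570] v=[-0.8772]
Step 19: x=[6.3336] v=[-0.8227]
Step 20: x=[6.2199] v=[-0.7577]
Step 21: x=[6.1174] v=[-0.6831]
Step 22: x=[6.0274] v=[-0.5998]
Step 23: x=[5.9511] v=[-0.5089]
Step 24: x=[5.8894] v=[-0.4115]
Step 25: x=[5.8431] v=[-0.3089]
Step 26: x=[5.8128] v=[-0.2023]
Step 27: x=[5.7988] v=[-0.0932]
Step 28: x=[5.8014] v=[0.0171]
First v>=0 after going negative at step 28, time=4.2000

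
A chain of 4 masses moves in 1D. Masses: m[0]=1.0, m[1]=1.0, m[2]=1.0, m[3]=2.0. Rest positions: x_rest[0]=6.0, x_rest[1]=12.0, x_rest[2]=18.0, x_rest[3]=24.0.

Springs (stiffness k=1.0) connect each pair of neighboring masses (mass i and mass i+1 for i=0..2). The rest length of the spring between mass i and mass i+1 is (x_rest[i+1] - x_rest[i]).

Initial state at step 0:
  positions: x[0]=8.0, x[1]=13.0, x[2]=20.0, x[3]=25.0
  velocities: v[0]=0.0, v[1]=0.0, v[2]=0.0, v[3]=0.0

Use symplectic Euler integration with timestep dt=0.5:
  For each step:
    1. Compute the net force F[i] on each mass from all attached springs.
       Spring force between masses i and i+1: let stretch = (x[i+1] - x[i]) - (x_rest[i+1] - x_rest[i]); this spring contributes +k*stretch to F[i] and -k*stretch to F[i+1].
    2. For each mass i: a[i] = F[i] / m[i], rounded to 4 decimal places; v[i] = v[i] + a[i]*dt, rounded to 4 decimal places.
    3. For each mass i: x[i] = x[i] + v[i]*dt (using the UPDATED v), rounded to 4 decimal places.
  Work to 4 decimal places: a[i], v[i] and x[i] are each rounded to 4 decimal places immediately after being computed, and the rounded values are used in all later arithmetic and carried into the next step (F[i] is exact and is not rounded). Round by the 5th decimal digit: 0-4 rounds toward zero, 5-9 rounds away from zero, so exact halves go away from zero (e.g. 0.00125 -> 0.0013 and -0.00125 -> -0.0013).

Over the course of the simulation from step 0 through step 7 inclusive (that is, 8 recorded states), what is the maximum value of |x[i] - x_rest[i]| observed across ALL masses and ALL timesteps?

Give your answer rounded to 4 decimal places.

Answer: 2.1797

Derivation:
Step 0: x=[8.0000 13.0000 20.0000 25.0000] v=[0.0000 0.0000 0.0000 0.0000]
Step 1: x=[7.7500 13.5000 19.5000 25.1250] v=[-0.5000 1.0000 -1.0000 0.2500]
Step 2: x=[7.4375 14.0625 18.9063 25.2969] v=[-0.6250 1.1250 -1.1875 0.3438]
Step 3: x=[7.2813 14.1797 18.6993 25.4200] v=[-0.3125 0.2344 -0.4141 0.2462]
Step 4: x=[7.3497 13.7022 19.0426 25.4530] v=[0.1367 -0.9550 0.6865 0.0660]
Step 5: x=[7.5062 12.9717 19.6534 25.4347] v=[0.3130 -1.4611 1.2215 -0.0366]
Step 6: x=[7.5291 12.5452 20.0391 25.4438] v=[0.0458 -0.8530 0.7713 0.0181]
Step 7: x=[7.3060 12.7382 19.9025 25.5273] v=[-0.4462 0.3859 -0.2733 0.1670]
Max displacement = 2.1797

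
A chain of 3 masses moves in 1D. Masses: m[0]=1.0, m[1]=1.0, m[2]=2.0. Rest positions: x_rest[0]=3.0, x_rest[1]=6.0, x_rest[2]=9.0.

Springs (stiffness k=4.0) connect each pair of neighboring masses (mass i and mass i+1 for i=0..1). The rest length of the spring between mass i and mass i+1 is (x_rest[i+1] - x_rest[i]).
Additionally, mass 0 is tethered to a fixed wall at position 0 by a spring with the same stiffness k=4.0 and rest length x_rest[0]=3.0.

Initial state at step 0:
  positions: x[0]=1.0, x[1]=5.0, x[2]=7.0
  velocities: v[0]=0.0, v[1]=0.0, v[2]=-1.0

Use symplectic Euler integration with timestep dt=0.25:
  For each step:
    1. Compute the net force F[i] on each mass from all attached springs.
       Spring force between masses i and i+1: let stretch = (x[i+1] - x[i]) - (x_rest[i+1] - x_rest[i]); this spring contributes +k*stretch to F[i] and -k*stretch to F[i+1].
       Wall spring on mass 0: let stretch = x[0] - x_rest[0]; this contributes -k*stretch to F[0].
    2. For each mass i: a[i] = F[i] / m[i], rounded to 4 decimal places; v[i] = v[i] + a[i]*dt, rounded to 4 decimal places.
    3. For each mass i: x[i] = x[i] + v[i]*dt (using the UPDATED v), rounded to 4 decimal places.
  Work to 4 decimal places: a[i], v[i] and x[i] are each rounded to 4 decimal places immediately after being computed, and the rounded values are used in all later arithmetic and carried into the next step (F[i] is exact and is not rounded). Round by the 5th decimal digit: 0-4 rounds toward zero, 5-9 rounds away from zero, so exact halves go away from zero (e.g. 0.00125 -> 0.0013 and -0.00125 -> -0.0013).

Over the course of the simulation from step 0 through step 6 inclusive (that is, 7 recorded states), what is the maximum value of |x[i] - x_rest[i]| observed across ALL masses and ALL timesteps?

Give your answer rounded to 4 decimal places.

Answer: 2.2507

Derivation:
Step 0: x=[1.0000 5.0000 7.0000] v=[0.0000 0.0000 -1.0000]
Step 1: x=[1.7500 4.5000 6.8750] v=[3.0000 -2.0000 -0.5000]
Step 2: x=[2.7500 3.9063 6.8281] v=[4.0000 -2.3750 -0.1875]
Step 3: x=[3.3516 3.7539 6.7910] v=[2.4063 -0.6095 -0.1484]
Step 4: x=[3.2159 4.2602 6.7493] v=[-0.5430 2.0253 -0.1670]
Step 5: x=[2.5373 5.1277 6.7714] v=[-2.7146 3.4701 0.0885]
Step 6: x=[1.8719 5.7586 6.9631] v=[-2.6615 2.5234 0.7667]
Max displacement = 2.2507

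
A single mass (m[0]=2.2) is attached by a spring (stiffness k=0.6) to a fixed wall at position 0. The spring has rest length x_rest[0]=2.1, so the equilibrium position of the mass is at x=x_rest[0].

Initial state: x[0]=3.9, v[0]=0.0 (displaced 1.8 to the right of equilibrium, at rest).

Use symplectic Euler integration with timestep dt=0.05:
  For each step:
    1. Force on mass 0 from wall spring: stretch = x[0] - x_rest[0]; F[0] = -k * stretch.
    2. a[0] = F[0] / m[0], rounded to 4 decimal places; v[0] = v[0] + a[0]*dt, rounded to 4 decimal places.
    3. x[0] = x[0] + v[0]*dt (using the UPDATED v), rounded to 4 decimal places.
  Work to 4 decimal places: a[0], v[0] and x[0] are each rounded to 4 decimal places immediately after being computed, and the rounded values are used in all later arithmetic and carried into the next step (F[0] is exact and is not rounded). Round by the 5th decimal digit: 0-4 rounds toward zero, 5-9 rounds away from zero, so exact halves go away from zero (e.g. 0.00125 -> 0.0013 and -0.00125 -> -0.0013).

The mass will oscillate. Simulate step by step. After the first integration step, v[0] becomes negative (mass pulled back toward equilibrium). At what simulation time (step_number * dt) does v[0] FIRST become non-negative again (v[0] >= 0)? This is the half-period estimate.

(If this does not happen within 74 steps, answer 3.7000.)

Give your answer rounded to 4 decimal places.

Step 0: x=[3.9000] v=[0.0000]
Step 1: x=[3.8988] v=[-0.0245]
Step 2: x=[3.8964] v=[-0.0490]
Step 3: x=[3.8927] v=[-0.0735]
Step 4: x=[3.8878] v=[-0.0979]
Step 5: x=[3.8817] v=[-0.1223]
Step 6: x=[3.8744] v=[-0.1466]
Step 7: x=[3.8659] v=[-0.1708]
Step 8: x=[3.8562] v=[-0.1949]
Step 9: x=[3.8453] v=[-0.2189]
Step 10: x=[3.8332] v=[-0.2427]
Step 11: x=[3.8199] v=[-0.2663]
Step 12: x=[3.8054] v=[-0.2898]
Step 13: x=[3.7897] v=[-0.3131]
Step 14: x=[3.7729] v=[-0.3361]
Step 15: x=[3.7550] v=[-0.3589]
Step 16: x=[3.7359] v=[-0.3815]
Step 17: x=[3.7157] v=[-0.4038]
Step 18: x=[3.6944] v=[-0.4258]
Step 19: x=[3.6720] v=[-0.4475]
Step 20: x=[3.6486] v=[-0.4689]
Step 21: x=[3.6241] v=[-0.4900]
Step 22: x=[3.5986] v=[-0.5108]
Step 23: x=[3.5720] v=[-0.5312]
Step 24: x=[3.5444] v=[-0.5513]
Step 25: x=[3.5159] v=[-0.5710]
Step 26: x=[3.4864] v=[-0.5903]
Step 27: x=[3.4559] v=[-0.6092]
Step 28: x=[3.4245] v=[-0.6277]
Step 29: x=[3.3922] v=[-0.6458]
Step 30: x=[3.3590] v=[-0.6634]
Step 31: x=[3.3250] v=[-0.6806]
Step 32: x=[3.2901] v=[-0.6973]
Step 33: x=[3.2544] v=[-0.7135]
Step 34: x=[3.2179] v=[-0.7292]
Step 35: x=[3.1807] v=[-0.7444]
Step 36: x=[3.1427] v=[-0.7591]
Step 37: x=[3.1040] v=[-0.7733]
Step 38: x=[3.0647] v=[-0.7870]
Step 39: x=[3.0247] v=[-0.8002]
Step 40: x=[2.9841] v=[-0.8128]
Step 41: x=[2.9429] v=[-0.8249]
Step 42: x=[2.9011] v=[-0.8364]
Step 43: x=[2.8587] v=[-0.8473]
Step 44: x=[2.8158] v=[-0.8576]
Step 45: x=[2.7724] v=[-0.8674]
Step 46: x=[2.7286] v=[-0.8766]
Step 47: x=[2.6843] v=[-0.8852]
Step 48: x=[2.6396] v=[-0.8932]
Step 49: x=[2.5946] v=[-0.9006]
Step 50: x=[2.5492] v=[-0.9073]
Step 51: x=[2.5035] v=[-0.9134]
Step 52: x=[2.4576] v=[-0.9189]
Step 53: x=[2.4114] v=[-0.9238]
Step 54: x=[2.3650] v=[-0.9280]
Step 55: x=[2.3184] v=[-0.9316]
Step 56: x=[2.2717] v=[-0.9346]
Step 57: x=[2.2249] v=[-0.9369]
Step 58: x=[2.1780] v=[-0.9386]
Step 59: x=[2.1310] v=[-0.9397]
Step 60: x=[2.0840] v=[-0.9401]
Step 61: x=[2.0370] v=[-0.9399]
Step 62: x=[1.9901] v=[-0.9390]
Step 63: x=[1.9432] v=[-0.9375]
Step 64: x=[1.8964] v=[-0.9354]
Step 65: x=[1.8498] v=[-0.9326]
Step 66: x=[1.8033] v=[-0.9292]
Step 67: x=[1.7570] v=[-0.9252]
Step 68: x=[1.7110] v=[-0.9205]
Step 69: x=[1.6652] v=[-0.9152]
Step 70: x=[1.6197] v=[-0.9093]
Step 71: x=[1.5746] v=[-0.9028]
Step 72: x=[1.5298] v=[-0.8956]
Step 73: x=[1.4854] v=[-0.8878]
Step 74: x=[1.4414] v=[-0.8794]
v[0] did not become non-negative within 74 steps; using fallback time=3.7000

Answer: 3.7000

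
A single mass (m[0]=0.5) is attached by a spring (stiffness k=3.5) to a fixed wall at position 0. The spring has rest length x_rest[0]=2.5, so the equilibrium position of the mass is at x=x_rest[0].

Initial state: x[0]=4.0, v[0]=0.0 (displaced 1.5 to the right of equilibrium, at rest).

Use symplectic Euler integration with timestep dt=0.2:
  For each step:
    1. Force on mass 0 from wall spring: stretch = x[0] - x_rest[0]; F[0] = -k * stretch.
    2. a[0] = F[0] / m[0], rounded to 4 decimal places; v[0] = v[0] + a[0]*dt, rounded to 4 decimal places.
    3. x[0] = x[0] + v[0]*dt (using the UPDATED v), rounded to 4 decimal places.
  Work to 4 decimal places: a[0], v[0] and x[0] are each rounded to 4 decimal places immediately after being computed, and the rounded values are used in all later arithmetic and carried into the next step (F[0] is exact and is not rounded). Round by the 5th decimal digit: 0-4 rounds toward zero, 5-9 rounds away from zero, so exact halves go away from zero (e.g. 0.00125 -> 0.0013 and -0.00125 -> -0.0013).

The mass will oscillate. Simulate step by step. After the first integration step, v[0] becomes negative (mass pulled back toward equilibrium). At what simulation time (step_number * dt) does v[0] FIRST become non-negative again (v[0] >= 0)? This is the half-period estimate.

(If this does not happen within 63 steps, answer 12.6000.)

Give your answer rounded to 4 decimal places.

Answer: 1.2000

Derivation:
Step 0: x=[4.0000] v=[0.0000]
Step 1: x=[3.5800] v=[-2.1000]
Step 2: x=[2.8576] v=[-3.6120]
Step 3: x=[2.0351] v=[-4.1126]
Step 4: x=[1.3428] v=[-3.4617]
Step 5: x=[0.9745] v=[-1.8416]
Step 6: x=[1.0333] v=[0.2941]
First v>=0 after going negative at step 6, time=1.2000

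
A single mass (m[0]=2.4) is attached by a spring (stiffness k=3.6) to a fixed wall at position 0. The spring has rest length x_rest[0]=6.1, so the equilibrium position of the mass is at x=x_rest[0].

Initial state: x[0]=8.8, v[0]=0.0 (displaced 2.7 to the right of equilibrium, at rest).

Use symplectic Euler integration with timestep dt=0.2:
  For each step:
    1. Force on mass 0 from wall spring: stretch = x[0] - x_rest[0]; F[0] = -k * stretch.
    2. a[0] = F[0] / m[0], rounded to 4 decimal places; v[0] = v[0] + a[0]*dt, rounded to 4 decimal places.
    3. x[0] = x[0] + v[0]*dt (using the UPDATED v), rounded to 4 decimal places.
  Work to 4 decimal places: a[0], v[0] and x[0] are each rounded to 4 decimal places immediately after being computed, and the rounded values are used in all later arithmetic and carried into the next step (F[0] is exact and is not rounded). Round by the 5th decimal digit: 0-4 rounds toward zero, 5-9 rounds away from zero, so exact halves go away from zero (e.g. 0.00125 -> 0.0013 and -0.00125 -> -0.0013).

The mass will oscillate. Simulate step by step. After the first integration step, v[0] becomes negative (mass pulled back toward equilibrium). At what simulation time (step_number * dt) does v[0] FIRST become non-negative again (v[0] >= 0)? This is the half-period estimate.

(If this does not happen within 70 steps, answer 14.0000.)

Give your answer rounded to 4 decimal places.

Step 0: x=[8.8000] v=[0.0000]
Step 1: x=[8.6380] v=[-0.8100]
Step 2: x=[8.3237] v=[-1.5714]
Step 3: x=[7.8760] v=[-2.2385]
Step 4: x=[7.3217] v=[-2.7713]
Step 5: x=[6.6941] v=[-3.1378]
Step 6: x=[6.0309] v=[-3.3160]
Step 7: x=[5.3718] v=[-3.2953]
Step 8: x=[4.7564] v=[-3.0768]
Step 9: x=[4.2217] v=[-2.6737]
Step 10: x=[3.7997] v=[-2.1102]
Step 11: x=[3.5157] v=[-1.4201]
Step 12: x=[3.3867] v=[-0.6448]
Step 13: x=[3.4205] v=[0.1692]
First v>=0 after going negative at step 13, time=2.6000

Answer: 2.6000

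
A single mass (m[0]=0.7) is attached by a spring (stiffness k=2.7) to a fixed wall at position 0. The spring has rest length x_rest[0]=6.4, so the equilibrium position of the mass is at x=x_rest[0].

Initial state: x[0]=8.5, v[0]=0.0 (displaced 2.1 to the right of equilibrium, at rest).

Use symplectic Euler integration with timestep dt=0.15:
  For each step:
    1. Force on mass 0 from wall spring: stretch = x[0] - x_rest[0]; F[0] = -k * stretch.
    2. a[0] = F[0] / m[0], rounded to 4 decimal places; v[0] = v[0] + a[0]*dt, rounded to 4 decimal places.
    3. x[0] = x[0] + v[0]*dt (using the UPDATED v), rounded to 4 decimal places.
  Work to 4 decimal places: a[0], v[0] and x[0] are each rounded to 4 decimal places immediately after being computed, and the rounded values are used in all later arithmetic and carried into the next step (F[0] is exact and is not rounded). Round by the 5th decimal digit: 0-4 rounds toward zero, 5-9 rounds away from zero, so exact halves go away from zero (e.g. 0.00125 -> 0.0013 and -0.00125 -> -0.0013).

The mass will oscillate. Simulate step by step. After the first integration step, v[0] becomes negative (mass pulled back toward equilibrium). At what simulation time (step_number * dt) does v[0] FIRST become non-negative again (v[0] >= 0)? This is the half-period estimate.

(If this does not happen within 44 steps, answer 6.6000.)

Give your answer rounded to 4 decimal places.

Step 0: x=[8.5000] v=[0.0000]
Step 1: x=[8.3178] v=[-1.2150]
Step 2: x=[7.9691] v=[-2.3246]
Step 3: x=[7.4842] v=[-3.2324]
Step 4: x=[6.9052] v=[-3.8597]
Step 5: x=[6.2824] v=[-4.1520]
Step 6: x=[5.6698] v=[-4.0840]
Step 7: x=[5.1206] v=[-3.6615]
Step 8: x=[4.6824] v=[-2.9213]
Step 9: x=[4.3933] v=[-1.9276]
Step 10: x=[4.2783] v=[-0.7666]
Step 11: x=[4.3475] v=[0.4610]
First v>=0 after going negative at step 11, time=1.6500

Answer: 1.6500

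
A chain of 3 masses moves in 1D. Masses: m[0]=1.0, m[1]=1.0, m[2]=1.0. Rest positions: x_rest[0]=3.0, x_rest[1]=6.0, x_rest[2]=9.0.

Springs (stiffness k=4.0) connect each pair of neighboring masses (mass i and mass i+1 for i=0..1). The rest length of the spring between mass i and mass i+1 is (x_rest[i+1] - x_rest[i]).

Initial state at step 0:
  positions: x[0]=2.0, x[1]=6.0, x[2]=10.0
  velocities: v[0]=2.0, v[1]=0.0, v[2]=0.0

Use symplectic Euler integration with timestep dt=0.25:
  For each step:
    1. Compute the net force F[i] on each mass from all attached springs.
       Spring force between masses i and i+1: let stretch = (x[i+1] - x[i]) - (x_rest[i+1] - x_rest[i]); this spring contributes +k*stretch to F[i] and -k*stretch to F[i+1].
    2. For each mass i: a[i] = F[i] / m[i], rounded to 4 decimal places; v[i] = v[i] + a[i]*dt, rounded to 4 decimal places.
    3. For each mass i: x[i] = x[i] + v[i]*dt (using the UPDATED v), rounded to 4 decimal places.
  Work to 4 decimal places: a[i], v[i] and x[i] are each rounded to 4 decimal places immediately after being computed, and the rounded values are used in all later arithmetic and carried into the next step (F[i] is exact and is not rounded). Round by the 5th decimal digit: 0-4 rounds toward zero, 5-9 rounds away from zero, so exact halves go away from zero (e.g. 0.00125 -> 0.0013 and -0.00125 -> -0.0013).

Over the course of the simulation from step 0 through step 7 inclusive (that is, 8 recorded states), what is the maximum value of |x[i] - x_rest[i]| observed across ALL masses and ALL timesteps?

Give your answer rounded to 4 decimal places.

Step 0: x=[2.0000 6.0000 10.0000] v=[2.0000 0.0000 0.0000]
Step 1: x=[2.7500 6.0000 9.7500] v=[3.0000 0.0000 -1.0000]
Step 2: x=[3.5625 6.1250 9.3125] v=[3.2500 0.5000 -1.7500]
Step 3: x=[4.2656 6.4063 8.8281] v=[2.8125 1.1250 -1.9375]
Step 4: x=[4.7539 6.7578 8.4883] v=[1.9532 1.4061 -1.3593]
Step 5: x=[4.9932 7.0410 8.4659] v=[0.9571 1.1327 -0.0898]
Step 6: x=[4.9944 7.1685 8.8372] v=[0.0049 0.5098 1.4853]
Step 7: x=[4.7892 7.1696 9.5414] v=[-0.8210 0.0044 2.8166]
Max displacement = 1.9944

Answer: 1.9944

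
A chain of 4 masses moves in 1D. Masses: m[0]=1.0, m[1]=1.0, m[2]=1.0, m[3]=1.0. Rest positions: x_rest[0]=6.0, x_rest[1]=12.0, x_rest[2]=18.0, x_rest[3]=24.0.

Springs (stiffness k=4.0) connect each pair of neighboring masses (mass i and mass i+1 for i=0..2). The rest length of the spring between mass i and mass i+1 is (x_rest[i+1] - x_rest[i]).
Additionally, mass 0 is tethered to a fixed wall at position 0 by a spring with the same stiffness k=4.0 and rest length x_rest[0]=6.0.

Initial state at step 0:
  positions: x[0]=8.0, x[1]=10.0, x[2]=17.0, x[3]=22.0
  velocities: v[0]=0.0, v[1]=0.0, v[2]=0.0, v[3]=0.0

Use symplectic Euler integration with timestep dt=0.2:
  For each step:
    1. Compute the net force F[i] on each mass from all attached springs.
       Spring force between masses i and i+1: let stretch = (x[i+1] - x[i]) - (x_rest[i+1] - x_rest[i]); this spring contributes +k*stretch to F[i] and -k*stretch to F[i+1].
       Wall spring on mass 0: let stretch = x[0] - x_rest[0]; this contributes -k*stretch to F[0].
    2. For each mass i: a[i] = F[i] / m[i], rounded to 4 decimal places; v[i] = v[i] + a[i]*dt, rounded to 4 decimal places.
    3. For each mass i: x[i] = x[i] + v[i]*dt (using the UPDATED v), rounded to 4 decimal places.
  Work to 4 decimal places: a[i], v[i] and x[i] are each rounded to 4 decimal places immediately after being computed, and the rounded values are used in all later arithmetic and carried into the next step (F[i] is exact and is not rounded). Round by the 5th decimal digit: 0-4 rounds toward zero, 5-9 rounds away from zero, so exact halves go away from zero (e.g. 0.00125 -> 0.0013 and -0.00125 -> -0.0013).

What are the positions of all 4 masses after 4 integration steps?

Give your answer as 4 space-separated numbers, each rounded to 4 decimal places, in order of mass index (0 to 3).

Answer: 3.5465 12.7508 16.5680 22.7853

Derivation:
Step 0: x=[8.0000 10.0000 17.0000 22.0000] v=[0.0000 0.0000 0.0000 0.0000]
Step 1: x=[7.0400 10.8000 16.6800 22.1600] v=[-4.8000 4.0000 -1.6000 0.8000]
Step 2: x=[5.5552 11.9392 16.2960 22.4032] v=[-7.4240 5.6960 -1.9200 1.2160]
Step 3: x=[4.2030 12.7540 16.1921 22.6292] v=[-6.7610 4.0742 -0.5197 1.1302]
Step 4: x=[3.5465 12.7508 16.5680 22.7853] v=[-3.2826 -0.0161 1.8795 0.7805]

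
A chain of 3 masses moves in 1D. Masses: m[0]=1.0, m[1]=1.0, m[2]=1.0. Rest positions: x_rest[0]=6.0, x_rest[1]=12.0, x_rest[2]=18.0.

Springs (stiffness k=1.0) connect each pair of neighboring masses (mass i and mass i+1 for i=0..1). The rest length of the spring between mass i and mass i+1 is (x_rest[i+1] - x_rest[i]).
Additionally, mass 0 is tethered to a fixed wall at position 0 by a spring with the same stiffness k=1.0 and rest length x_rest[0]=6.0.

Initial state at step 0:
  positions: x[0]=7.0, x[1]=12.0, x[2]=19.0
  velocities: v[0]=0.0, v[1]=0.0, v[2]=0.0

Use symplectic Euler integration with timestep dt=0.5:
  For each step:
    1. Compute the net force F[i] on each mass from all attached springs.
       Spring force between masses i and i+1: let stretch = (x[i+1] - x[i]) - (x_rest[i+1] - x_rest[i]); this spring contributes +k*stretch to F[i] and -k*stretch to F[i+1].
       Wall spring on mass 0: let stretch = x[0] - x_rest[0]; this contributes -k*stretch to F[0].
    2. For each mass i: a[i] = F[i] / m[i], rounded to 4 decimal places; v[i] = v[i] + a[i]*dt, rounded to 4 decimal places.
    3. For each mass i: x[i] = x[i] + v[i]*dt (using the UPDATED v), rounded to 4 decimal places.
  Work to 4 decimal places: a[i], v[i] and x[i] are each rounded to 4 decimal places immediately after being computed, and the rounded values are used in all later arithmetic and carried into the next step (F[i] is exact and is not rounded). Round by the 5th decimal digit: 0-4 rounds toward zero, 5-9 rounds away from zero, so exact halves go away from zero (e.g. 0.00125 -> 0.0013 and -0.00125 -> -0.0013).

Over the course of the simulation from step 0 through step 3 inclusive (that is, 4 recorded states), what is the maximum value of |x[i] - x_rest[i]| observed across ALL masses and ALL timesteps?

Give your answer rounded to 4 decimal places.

Step 0: x=[7.0000 12.0000 19.0000] v=[0.0000 0.0000 0.0000]
Step 1: x=[6.5000 12.5000 18.7500] v=[-1.0000 1.0000 -0.5000]
Step 2: x=[5.8750 13.0625 18.4375] v=[-1.2500 1.1250 -0.6250]
Step 3: x=[5.5781 13.1719 18.2813] v=[-0.5938 0.2188 -0.3125]
Max displacement = 1.1719

Answer: 1.1719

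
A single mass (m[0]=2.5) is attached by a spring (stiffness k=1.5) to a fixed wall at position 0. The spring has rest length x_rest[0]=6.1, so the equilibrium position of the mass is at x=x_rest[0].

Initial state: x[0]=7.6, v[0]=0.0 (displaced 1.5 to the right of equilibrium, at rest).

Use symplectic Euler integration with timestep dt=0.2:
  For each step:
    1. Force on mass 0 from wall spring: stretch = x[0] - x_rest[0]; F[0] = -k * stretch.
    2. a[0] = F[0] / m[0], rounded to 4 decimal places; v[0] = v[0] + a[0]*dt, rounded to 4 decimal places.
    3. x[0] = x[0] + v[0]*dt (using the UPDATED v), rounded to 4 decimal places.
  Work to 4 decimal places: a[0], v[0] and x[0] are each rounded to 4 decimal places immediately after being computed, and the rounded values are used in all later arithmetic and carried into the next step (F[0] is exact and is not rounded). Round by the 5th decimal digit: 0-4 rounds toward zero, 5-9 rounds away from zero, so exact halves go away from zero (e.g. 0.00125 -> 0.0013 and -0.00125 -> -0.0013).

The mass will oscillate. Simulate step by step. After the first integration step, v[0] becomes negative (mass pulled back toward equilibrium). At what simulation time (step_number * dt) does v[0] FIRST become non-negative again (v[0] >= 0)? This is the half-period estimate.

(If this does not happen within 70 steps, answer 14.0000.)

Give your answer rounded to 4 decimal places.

Step 0: x=[7.6000] v=[0.0000]
Step 1: x=[7.5640] v=[-0.1800]
Step 2: x=[7.4929] v=[-0.3557]
Step 3: x=[7.3883] v=[-0.5228]
Step 4: x=[7.2528] v=[-0.6774]
Step 5: x=[7.0897] v=[-0.8157]
Step 6: x=[6.9028] v=[-0.9345]
Step 7: x=[6.6966] v=[-1.0308]
Step 8: x=[6.4761] v=[-1.1024]
Step 9: x=[6.2466] v=[-1.1475]
Step 10: x=[6.0136] v=[-1.1651]
Step 11: x=[5.7827] v=[-1.1547]
Step 12: x=[5.5594] v=[-1.1166]
Step 13: x=[5.3491] v=[-1.0517]
Step 14: x=[5.1568] v=[-0.9616]
Step 15: x=[4.9871] v=[-0.8484]
Step 16: x=[4.8441] v=[-0.7149]
Step 17: x=[4.7313] v=[-0.5642]
Step 18: x=[4.6513] v=[-0.4000]
Step 19: x=[4.6061] v=[-0.2262]
Step 20: x=[4.5967] v=[-0.0469]
Step 21: x=[4.6234] v=[0.1335]
First v>=0 after going negative at step 21, time=4.2000

Answer: 4.2000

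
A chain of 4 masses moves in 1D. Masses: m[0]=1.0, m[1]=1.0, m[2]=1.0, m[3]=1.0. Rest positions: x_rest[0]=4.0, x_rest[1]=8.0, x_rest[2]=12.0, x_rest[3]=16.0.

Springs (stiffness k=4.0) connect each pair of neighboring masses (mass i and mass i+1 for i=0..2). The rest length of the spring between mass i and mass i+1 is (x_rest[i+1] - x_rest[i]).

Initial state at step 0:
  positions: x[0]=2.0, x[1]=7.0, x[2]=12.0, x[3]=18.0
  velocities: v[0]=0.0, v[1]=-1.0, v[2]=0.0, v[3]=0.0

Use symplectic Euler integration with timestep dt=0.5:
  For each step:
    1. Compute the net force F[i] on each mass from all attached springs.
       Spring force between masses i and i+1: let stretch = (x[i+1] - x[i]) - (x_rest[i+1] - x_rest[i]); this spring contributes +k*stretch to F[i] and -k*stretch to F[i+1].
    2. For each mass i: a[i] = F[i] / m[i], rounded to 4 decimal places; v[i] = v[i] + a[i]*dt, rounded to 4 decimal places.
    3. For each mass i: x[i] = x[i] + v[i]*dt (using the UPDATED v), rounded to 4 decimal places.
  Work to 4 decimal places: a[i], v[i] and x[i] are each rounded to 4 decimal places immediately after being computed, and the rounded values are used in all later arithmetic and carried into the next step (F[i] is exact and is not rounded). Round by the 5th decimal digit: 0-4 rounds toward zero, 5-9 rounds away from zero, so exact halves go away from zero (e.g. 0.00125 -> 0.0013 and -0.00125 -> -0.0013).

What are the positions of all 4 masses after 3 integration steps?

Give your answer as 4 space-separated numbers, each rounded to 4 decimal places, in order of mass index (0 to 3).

Step 0: x=[2.0000 7.0000 12.0000 18.0000] v=[0.0000 -1.0000 0.0000 0.0000]
Step 1: x=[3.0000 6.5000 13.0000 16.0000] v=[2.0000 -1.0000 2.0000 -4.0000]
Step 2: x=[3.5000 9.0000 10.5000 15.0000] v=[1.0000 5.0000 -5.0000 -2.0000]
Step 3: x=[5.5000 7.5000 11.0000 13.5000] v=[4.0000 -3.0000 1.0000 -3.0000]

Answer: 5.5000 7.5000 11.0000 13.5000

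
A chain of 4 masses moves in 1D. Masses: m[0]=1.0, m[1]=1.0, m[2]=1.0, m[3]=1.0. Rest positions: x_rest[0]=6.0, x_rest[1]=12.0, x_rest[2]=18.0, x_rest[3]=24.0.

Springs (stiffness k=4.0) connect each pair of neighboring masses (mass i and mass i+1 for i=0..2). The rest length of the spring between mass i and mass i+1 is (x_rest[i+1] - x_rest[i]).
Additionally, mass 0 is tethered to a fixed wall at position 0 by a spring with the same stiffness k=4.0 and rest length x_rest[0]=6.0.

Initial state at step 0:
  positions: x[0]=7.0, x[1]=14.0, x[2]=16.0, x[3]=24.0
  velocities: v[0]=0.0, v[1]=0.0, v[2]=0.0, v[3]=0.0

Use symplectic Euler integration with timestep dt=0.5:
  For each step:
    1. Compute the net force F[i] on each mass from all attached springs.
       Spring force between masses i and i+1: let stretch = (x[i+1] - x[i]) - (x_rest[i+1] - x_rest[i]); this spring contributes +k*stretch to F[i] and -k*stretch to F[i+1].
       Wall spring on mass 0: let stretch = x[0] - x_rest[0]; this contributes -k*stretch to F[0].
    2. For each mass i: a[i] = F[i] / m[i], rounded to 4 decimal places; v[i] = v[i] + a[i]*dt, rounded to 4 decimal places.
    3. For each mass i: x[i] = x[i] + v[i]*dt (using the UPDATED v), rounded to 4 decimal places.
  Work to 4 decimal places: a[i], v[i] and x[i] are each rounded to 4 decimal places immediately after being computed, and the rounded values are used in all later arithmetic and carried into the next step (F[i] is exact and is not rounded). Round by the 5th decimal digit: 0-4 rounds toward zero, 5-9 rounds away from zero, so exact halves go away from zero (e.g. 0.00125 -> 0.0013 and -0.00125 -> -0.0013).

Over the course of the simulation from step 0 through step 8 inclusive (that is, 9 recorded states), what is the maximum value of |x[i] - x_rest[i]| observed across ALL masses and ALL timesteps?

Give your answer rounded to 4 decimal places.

Step 0: x=[7.0000 14.0000 16.0000 24.0000] v=[0.0000 0.0000 0.0000 0.0000]
Step 1: x=[7.0000 9.0000 22.0000 22.0000] v=[0.0000 -10.0000 12.0000 -4.0000]
Step 2: x=[2.0000 15.0000 15.0000 26.0000] v=[-10.0000 12.0000 -14.0000 8.0000]
Step 3: x=[8.0000 8.0000 19.0000 25.0000] v=[12.0000 -14.0000 8.0000 -2.0000]
Step 4: x=[6.0000 12.0000 18.0000 24.0000] v=[-4.0000 8.0000 -2.0000 -2.0000]
Step 5: x=[4.0000 16.0000 17.0000 23.0000] v=[-4.0000 8.0000 -2.0000 -2.0000]
Step 6: x=[10.0000 9.0000 21.0000 22.0000] v=[12.0000 -14.0000 8.0000 -2.0000]
Step 7: x=[5.0000 15.0000 14.0000 26.0000] v=[-10.0000 12.0000 -14.0000 8.0000]
Step 8: x=[5.0000 10.0000 20.0000 24.0000] v=[0.0000 -10.0000 12.0000 -4.0000]
Max displacement = 4.0000

Answer: 4.0000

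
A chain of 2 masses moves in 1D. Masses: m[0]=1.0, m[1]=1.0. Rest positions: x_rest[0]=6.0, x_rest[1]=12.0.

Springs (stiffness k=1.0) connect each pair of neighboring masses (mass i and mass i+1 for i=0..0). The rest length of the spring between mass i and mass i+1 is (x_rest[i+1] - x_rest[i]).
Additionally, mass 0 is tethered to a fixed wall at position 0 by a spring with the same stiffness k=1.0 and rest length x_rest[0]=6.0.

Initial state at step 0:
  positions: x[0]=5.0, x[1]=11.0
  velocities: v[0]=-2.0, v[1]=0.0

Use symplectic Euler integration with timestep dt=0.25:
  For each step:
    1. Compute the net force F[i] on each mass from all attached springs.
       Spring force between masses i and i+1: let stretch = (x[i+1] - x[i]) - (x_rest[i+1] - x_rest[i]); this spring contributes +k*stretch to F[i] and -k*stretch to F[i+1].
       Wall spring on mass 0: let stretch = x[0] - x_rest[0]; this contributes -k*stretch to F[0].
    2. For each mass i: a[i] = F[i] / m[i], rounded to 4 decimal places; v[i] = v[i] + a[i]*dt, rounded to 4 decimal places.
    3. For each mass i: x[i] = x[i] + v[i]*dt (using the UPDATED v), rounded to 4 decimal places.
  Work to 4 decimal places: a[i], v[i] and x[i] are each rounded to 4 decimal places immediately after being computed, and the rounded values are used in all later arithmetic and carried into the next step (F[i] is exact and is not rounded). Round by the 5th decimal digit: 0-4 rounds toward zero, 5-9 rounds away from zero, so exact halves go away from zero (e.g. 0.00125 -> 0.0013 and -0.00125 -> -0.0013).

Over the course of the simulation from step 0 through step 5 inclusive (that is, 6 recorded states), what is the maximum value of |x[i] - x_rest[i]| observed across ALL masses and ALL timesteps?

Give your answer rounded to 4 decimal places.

Step 0: x=[5.0000 11.0000] v=[-2.0000 0.0000]
Step 1: x=[4.5625 11.0000] v=[-1.7500 0.0000]
Step 2: x=[4.2422 10.9727] v=[-1.2813 -0.1094]
Step 3: x=[4.0774 10.8997] v=[-0.6592 -0.2920]
Step 4: x=[4.0842 10.7753] v=[0.0270 -0.4976]
Step 5: x=[4.2539 10.6077] v=[0.6787 -0.6704]
Max displacement = 1.9226

Answer: 1.9226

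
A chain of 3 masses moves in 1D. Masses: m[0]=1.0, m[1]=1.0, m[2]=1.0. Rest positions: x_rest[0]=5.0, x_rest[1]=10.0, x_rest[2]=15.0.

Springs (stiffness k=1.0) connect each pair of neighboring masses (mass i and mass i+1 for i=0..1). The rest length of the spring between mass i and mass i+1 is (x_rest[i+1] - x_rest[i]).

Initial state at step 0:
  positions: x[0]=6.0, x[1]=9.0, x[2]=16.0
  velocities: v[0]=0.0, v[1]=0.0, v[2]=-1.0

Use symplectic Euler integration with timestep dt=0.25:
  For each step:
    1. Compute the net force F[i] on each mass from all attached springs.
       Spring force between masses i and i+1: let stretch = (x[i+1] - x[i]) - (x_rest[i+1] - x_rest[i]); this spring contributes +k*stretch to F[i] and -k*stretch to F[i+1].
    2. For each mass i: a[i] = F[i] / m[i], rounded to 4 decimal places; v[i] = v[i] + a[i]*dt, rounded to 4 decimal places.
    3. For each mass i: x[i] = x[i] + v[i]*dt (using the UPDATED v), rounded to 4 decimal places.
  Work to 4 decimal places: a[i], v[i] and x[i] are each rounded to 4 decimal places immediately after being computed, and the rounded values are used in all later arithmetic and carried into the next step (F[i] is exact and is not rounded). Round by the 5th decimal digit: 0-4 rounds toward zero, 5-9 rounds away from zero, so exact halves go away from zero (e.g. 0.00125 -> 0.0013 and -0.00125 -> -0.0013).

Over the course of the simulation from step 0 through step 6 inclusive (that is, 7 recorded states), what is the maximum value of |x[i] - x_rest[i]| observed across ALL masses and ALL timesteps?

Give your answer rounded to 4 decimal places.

Answer: 1.3701

Derivation:
Step 0: x=[6.0000 9.0000 16.0000] v=[0.0000 0.0000 -1.0000]
Step 1: x=[5.8750 9.2500 15.6250] v=[-0.5000 1.0000 -1.5000]
Step 2: x=[5.6484 9.6875 15.1641] v=[-0.9063 1.7500 -1.8438]
Step 3: x=[5.3618 10.2149 14.6734] v=[-1.1465 2.1094 -1.9630]
Step 4: x=[5.0660 10.7176 14.2165] v=[-1.1832 2.0108 -1.8276]
Step 5: x=[4.8109 11.0858 13.8534] v=[-1.0203 1.4726 -1.4523]
Step 6: x=[4.6355 11.2348 13.6299] v=[-0.7016 0.5958 -0.8942]
Max displacement = 1.3701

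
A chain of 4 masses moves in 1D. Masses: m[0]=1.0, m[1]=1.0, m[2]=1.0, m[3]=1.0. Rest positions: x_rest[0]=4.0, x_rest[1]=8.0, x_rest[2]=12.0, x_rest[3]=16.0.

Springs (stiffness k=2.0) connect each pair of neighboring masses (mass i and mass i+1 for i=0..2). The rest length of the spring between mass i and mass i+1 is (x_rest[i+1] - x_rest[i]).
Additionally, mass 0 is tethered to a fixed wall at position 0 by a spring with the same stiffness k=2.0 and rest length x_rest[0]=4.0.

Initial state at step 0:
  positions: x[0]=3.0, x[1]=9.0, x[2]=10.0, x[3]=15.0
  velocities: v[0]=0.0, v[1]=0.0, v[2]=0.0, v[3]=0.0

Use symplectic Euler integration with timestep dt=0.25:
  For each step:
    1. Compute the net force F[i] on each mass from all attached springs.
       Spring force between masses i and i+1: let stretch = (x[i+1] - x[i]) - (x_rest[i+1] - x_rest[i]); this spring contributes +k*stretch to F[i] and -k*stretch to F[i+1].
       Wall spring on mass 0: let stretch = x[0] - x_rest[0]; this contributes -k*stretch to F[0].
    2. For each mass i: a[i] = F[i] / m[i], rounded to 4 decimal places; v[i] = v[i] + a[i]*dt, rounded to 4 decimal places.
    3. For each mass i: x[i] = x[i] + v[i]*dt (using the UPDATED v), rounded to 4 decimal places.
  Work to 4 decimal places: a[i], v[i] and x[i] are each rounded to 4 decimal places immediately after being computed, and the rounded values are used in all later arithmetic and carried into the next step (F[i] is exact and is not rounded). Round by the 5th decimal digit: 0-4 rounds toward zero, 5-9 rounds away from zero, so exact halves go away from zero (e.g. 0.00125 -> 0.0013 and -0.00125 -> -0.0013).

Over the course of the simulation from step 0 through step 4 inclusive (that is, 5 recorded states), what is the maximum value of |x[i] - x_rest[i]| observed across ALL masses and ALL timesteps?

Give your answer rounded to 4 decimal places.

Step 0: x=[3.0000 9.0000 10.0000 15.0000] v=[0.0000 0.0000 0.0000 0.0000]
Step 1: x=[3.3750 8.3750 10.5000 14.8750] v=[1.5000 -2.5000 2.0000 -0.5000]
Step 2: x=[3.9531 7.3906 11.2813 14.7031] v=[2.3125 -3.9375 3.1250 -0.6875]
Step 3: x=[4.4668 6.4629 12.0040 14.6035] v=[2.0547 -3.7109 2.8906 -0.3984]
Step 4: x=[4.6717 5.9783 12.3590 14.6790] v=[0.8194 -1.9384 1.4198 0.3019]
Max displacement = 2.0217

Answer: 2.0217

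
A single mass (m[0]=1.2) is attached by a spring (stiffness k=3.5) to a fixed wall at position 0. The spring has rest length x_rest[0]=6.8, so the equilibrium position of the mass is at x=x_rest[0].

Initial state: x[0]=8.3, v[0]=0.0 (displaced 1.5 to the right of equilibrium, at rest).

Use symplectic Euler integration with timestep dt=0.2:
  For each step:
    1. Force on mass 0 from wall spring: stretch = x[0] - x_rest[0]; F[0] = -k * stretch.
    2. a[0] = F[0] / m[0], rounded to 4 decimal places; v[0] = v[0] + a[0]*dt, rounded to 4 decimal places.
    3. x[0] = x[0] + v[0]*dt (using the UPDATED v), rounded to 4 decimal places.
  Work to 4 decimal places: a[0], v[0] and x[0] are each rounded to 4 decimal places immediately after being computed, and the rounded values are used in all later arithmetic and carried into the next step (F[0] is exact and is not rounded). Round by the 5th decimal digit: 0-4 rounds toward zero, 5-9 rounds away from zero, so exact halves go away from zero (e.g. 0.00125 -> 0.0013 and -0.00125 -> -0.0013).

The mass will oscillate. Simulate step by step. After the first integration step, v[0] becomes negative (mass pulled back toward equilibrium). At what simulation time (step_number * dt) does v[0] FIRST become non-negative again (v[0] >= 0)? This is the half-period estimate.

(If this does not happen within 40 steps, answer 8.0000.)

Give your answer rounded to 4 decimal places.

Answer: 2.0000

Derivation:
Step 0: x=[8.3000] v=[0.0000]
Step 1: x=[8.1250] v=[-0.8750]
Step 2: x=[7.7954] v=[-1.6479]
Step 3: x=[7.3497] v=[-2.2286]
Step 4: x=[6.8398] v=[-2.5493]
Step 5: x=[6.3253] v=[-2.5725]
Step 6: x=[5.8662] v=[-2.2956]
Step 7: x=[5.5160] v=[-1.7509]
Step 8: x=[5.3156] v=[-1.0019]
Step 9: x=[5.2884] v=[-0.1360]
Step 10: x=[5.4376] v=[0.7458]
First v>=0 after going negative at step 10, time=2.0000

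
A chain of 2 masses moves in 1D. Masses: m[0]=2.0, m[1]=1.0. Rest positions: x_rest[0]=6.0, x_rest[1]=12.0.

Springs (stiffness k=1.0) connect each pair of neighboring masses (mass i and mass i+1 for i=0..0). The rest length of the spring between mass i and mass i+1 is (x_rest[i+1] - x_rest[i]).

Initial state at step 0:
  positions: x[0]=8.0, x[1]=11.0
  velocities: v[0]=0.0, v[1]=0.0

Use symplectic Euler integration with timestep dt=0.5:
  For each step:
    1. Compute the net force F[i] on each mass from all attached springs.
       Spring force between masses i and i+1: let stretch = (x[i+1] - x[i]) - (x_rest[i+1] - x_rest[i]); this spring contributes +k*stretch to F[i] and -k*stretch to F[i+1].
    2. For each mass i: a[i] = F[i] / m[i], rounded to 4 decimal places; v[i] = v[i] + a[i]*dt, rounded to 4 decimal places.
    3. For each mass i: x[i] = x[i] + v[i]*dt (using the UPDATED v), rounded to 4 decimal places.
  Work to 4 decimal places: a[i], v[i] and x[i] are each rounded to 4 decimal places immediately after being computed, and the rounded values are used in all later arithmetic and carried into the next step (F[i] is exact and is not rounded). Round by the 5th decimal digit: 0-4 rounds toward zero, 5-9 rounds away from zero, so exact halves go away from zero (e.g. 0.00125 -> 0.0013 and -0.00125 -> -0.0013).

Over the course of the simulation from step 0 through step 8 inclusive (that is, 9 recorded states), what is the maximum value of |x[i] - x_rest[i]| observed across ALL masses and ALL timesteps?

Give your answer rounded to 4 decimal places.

Step 0: x=[8.0000 11.0000] v=[0.0000 0.0000]
Step 1: x=[7.6250 11.7500] v=[-0.7500 1.5000]
Step 2: x=[7.0156 12.9688] v=[-1.2188 2.4375]
Step 3: x=[6.4004 14.1993] v=[-1.2305 2.4609]
Step 4: x=[6.0100 14.9801] v=[-0.7808 1.5615]
Step 5: x=[5.9909 15.0184] v=[-0.0383 0.0765]
Step 6: x=[6.3502 14.2998] v=[0.7186 -1.4373]
Step 7: x=[6.9532 13.0938] v=[1.2060 -2.4121]
Step 8: x=[7.5738 11.8526] v=[1.2412 -2.4824]
Max displacement = 3.0184

Answer: 3.0184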